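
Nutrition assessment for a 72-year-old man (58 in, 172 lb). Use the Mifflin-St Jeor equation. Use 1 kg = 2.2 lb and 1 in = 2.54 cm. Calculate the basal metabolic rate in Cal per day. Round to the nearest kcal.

1348 Cal per day

Convert to metric: weight = 172 ÷ 2.2 = 78.1818 kg; height = 58 × 2.54 = 147.32 cm.
Mifflin-St Jeor (male): BMR = 10(78.1818) + 6.25(147.32) − 5(72) + 5 = 781.8182 + 920.75 − 360 + 5 = 1347.5682 kcal/day.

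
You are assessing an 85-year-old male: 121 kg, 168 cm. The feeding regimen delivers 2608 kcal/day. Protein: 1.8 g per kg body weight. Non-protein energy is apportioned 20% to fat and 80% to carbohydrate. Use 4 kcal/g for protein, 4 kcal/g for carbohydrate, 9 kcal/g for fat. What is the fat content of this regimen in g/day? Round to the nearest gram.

39 g/day

Protein = 1.8 × 121 = 217.8 g → 217.8 × 4 = 871.2 kcal.
Non-protein calories = 2608 − 871.2 = 1736.8 kcal.
Fat: 20% × 1736.8 = 347.36 kcal; carbohydrate: 1389.44 kcal.
Fat: 347.36 kcal ÷ 9 kcal/g = 38.5956 g.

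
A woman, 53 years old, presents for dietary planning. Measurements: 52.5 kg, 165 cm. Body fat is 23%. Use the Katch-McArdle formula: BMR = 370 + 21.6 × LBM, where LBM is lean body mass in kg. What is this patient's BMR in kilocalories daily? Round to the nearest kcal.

1243 kilocalories daily

LBM = 52.5 × (1 − 0.23) = 40.425 kg. Katch-McArdle: BMR = 370 + 21.6 × 40.425 = 1243.18 kcal/day.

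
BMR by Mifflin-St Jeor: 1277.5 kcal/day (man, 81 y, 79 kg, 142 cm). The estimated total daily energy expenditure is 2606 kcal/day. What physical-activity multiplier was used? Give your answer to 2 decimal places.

Activity factor = TEE ÷ BMR = 2606 ÷ 1277.5 = 2.04.

2.04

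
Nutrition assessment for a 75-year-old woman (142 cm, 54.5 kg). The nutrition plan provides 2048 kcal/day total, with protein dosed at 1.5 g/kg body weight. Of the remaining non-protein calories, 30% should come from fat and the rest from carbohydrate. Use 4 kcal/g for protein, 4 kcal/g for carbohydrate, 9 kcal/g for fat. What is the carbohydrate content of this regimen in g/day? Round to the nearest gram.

301 g/day

Protein = 1.5 × 54.5 = 81.75 g → 81.75 × 4 = 327 kcal.
Non-protein calories = 2048 − 327 = 1721 kcal.
Fat: 30% × 1721 = 516.3 kcal; carbohydrate: 1204.7 kcal.
Carbohydrate: 1204.7 kcal ÷ 4 kcal/g = 301.175 g.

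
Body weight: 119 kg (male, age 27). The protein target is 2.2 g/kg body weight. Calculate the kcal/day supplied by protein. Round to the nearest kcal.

Protein = 2.2 g/kg × 119 kg = 261.8 g/day.
Protein energy = 261.8 g × 4 kcal/g = 1047.2 kcal/day.

1047 kcal/day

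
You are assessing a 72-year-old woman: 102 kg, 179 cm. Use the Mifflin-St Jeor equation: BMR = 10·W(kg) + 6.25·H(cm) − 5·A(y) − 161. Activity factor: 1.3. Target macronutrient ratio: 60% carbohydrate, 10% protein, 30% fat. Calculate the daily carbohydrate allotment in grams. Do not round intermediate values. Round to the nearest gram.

Mifflin-St Jeor (female): BMR = 10(102) + 6.25(179) − 5(72) − 161 = 1020 + 1118.75 − 360 − 161 = 1617.75 kcal/day.
TEE = 1617.75 × 1.3 = 2103.075 kcal/day.
Carbohydrate energy = 60% × 2103.075 = 1261.845 kcal.
Carbohydrate = 1261.845 ÷ 4 kcal/g = 315.4613 g.

315 g/day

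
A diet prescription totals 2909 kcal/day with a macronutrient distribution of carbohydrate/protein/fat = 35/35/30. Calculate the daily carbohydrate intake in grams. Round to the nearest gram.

255 g/day

Carbohydrate energy = 35% × 2909 = 1018.15 kcal.
At 4 kcal/g: 1018.15 ÷ 4 = 254.5375 g.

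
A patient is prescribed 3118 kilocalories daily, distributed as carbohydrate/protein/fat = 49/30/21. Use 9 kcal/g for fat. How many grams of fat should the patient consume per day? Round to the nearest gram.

73 g/day

Fat energy = 21% × 3118 = 654.78 kcal.
At 9 kcal/g: 654.78 ÷ 9 = 72.7533 g.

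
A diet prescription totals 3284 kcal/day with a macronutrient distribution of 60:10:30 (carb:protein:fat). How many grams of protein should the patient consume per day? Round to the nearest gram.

Protein energy = 10% × 3284 = 328.4 kcal.
At 4 kcal/g: 328.4 ÷ 4 = 82.1 g.

82 g/day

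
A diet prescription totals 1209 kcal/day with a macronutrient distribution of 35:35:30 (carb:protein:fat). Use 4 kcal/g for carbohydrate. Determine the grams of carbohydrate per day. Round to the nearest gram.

Carbohydrate energy = 35% × 1209 = 423.15 kcal.
At 4 kcal/g: 423.15 ÷ 4 = 105.7875 g.

106 g/day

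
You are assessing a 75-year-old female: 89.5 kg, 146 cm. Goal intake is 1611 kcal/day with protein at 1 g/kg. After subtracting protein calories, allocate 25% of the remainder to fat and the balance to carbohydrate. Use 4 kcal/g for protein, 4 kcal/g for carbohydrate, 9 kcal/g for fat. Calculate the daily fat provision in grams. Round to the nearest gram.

Protein = 1 × 89.5 = 89.5 g → 89.5 × 4 = 358 kcal.
Non-protein calories = 1611 − 358 = 1253 kcal.
Fat: 25% × 1253 = 313.25 kcal; carbohydrate: 939.75 kcal.
Fat: 313.25 kcal ÷ 9 kcal/g = 34.8056 g.

35 g/day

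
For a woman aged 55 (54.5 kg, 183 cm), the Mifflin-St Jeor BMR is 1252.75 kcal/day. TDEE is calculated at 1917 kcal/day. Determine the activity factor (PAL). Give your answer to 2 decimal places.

1.53

Activity factor = TEE ÷ BMR = 1917 ÷ 1252.75 = 1.53.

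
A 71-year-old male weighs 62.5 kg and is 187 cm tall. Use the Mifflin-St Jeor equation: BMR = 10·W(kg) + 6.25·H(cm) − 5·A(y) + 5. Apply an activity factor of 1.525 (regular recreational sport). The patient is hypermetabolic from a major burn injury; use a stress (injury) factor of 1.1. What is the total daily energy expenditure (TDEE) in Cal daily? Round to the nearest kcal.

Mifflin-St Jeor (male): BMR = 10(62.5) + 6.25(187) − 5(71) + 5 = 625 + 1168.75 − 355 + 5 = 1443.75 kcal/day.
TEE = BMR × activity factor = 1443.75 × 1.525 = 2201.7188 kcal/day.
Apply stress factor: 2201.7188 × 1.1 = 2421.8906 kcal/day.

2422 Cal daily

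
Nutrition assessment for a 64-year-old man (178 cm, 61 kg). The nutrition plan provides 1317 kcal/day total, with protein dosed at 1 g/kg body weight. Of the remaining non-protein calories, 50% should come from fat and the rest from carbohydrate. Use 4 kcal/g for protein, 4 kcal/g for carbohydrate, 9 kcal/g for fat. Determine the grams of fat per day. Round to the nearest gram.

Protein = 1 × 61 = 61 g → 61 × 4 = 244 kcal.
Non-protein calories = 1317 − 244 = 1073 kcal.
Fat: 50% × 1073 = 536.5 kcal; carbohydrate: 536.5 kcal.
Fat: 536.5 kcal ÷ 9 kcal/g = 59.6111 g.

60 g/day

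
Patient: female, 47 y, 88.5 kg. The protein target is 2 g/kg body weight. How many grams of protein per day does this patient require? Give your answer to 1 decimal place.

Protein = 2 g/kg × 88.5 kg = 177 g/day.

177.0 g/day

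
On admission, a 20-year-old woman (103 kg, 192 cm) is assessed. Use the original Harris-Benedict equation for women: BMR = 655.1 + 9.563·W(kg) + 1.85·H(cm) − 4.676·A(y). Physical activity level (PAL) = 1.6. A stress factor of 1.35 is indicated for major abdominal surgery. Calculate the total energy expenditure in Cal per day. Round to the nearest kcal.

4108 Cal per day

Harris-Benedict: BMR = 655.1 + 9.563(103) + 1.85(192) − 4.676(20) = 1901.769 kcal/day.
TEE = BMR × activity factor = 1901.769 × 1.6 = 3042.8304 kcal/day.
Apply stress factor: 3042.8304 × 1.35 = 4107.821 kcal/day.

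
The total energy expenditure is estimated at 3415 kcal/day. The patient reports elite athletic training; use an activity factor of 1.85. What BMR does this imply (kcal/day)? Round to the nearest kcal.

BMR = TEE ÷ activity factor = 3415 ÷ 1.85 = 1845.9459 kcal/day.

1846 kcal/day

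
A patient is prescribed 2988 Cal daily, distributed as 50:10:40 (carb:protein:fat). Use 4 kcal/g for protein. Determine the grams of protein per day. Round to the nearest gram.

Protein energy = 10% × 2988 = 298.8 kcal.
At 4 kcal/g: 298.8 ÷ 4 = 74.7 g.

75 g/day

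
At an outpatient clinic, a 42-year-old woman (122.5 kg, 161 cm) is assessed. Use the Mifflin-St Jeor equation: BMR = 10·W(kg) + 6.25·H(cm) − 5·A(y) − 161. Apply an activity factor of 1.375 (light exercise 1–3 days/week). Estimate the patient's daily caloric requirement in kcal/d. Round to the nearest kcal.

2558 kcal/d

Mifflin-St Jeor (female): BMR = 10(122.5) + 6.25(161) − 5(42) − 161 = 1225 + 1006.25 − 210 − 161 = 1860.25 kcal/day.
TEE = BMR × activity factor = 1860.25 × 1.375 = 2557.8438 kcal/day.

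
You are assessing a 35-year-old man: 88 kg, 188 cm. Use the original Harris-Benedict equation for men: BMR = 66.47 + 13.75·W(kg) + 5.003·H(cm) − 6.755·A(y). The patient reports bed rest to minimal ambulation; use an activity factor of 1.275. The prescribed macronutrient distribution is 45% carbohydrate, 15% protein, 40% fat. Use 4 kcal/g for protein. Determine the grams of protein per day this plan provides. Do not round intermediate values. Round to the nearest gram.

95 g/day

Harris-Benedict: BMR = 66.47 + 13.75(88) + 5.003(188) − 6.755(35) = 1980.609 kcal/day.
TEE = 1980.609 × 1.275 = 2525.2765 kcal/day.
Protein energy = 15% × 2525.2765 = 378.7915 kcal.
Protein = 378.7915 ÷ 4 kcal/g = 94.6979 g.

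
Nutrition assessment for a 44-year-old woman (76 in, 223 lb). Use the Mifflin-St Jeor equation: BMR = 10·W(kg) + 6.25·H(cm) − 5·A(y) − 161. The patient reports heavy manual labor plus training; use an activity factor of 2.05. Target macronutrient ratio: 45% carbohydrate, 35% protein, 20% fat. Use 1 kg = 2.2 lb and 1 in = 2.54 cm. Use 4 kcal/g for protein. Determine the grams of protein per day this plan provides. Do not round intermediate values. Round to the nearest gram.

Convert to metric: weight = 223 ÷ 2.2 = 101.3636 kg; height = 76 × 2.54 = 193.04 cm.
Mifflin-St Jeor (female): BMR = 10(101.3636) + 6.25(193.04) − 5(44) − 161 = 1013.6364 + 1206.5 − 220 − 161 = 1839.1364 kcal/day.
TEE = 1839.1364 × 2.05 = 3770.2295 kcal/day.
Protein energy = 35% × 3770.2295 = 1319.5803 kcal.
Protein = 1319.5803 ÷ 4 kcal/g = 329.8951 g.

330 g/day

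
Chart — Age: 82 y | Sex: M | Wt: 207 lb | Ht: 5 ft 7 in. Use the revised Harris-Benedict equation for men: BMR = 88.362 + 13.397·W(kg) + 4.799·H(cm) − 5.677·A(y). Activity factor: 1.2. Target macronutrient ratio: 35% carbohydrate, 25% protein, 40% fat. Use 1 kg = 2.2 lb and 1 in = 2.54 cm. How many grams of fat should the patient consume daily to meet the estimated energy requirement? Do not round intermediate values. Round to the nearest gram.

Convert to metric: weight = 207 ÷ 2.2 = 94.0909 kg; height = (5×12 + 7) × 2.54 = 67 × 2.54 = 170.18 cm.
Harris-Benedict: BMR = 88.362 + 13.397(94.0909) + 4.799(170.18) − 5.677(82) = 1700.0777 kcal/day.
TEE = 1700.0777 × 1.2 = 2040.0933 kcal/day.
Fat energy = 40% × 2040.0933 = 816.0373 kcal.
Fat = 816.0373 ÷ 9 kcal/g = 90.6708 g.

91 g/day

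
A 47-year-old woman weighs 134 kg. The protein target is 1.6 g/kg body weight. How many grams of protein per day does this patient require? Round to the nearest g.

214 g/day

Protein = 1.6 g/kg × 134 kg = 214.4 g/day.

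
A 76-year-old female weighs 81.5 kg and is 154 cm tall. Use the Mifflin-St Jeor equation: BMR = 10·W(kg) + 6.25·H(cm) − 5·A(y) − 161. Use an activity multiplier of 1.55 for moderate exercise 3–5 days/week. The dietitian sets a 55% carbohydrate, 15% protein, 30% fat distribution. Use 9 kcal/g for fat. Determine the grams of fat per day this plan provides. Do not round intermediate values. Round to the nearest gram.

Mifflin-St Jeor (female): BMR = 10(81.5) + 6.25(154) − 5(76) − 161 = 815 + 962.5 − 380 − 161 = 1236.5 kcal/day.
TEE = 1236.5 × 1.55 = 1916.575 kcal/day.
Fat energy = 30% × 1916.575 = 574.9725 kcal.
Fat = 574.9725 ÷ 9 kcal/g = 63.8858 g.

64 g/day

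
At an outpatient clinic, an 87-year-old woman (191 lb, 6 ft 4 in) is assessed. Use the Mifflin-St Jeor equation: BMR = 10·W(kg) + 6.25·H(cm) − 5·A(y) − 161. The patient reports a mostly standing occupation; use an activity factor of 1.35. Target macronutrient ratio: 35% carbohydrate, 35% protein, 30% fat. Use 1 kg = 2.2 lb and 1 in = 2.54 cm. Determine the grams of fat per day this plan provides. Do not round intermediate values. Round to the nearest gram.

Convert to metric: weight = 191 ÷ 2.2 = 86.8182 kg; height = (6×12 + 4) × 2.54 = 76 × 2.54 = 193.04 cm.
Mifflin-St Jeor (female): BMR = 10(86.8182) + 6.25(193.04) − 5(87) − 161 = 868.1818 + 1206.5 − 435 − 161 = 1478.6818 kcal/day.
TEE = 1478.6818 × 1.35 = 1996.2205 kcal/day.
Fat energy = 30% × 1996.2205 = 598.8661 kcal.
Fat = 598.8661 ÷ 9 kcal/g = 66.5407 g.

67 g/day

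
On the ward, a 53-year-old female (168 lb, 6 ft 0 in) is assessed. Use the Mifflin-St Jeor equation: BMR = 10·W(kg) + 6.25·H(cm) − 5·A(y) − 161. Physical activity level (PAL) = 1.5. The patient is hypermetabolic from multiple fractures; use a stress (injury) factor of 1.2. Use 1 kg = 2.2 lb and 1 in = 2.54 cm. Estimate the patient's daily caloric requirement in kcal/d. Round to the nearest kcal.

2665 kcal/d

Convert to metric: weight = 168 ÷ 2.2 = 76.3636 kg; height = (6×12 + 0) × 2.54 = 72 × 2.54 = 182.88 cm.
Mifflin-St Jeor (female): BMR = 10(76.3636) + 6.25(182.88) − 5(53) − 161 = 763.6364 + 1143 − 265 − 161 = 1480.6364 kcal/day.
TEE = BMR × activity factor = 1480.6364 × 1.5 = 2220.9545 kcal/day.
Apply stress factor: 2220.9545 × 1.2 = 2665.1455 kcal/day.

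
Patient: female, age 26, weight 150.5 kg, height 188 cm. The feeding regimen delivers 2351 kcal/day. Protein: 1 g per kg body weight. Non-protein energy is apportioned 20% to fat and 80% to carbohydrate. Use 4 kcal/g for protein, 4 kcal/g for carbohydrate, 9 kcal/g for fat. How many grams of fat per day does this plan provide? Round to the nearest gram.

39 g/day

Protein = 1 × 150.5 = 150.5 g → 150.5 × 4 = 602 kcal.
Non-protein calories = 2351 − 602 = 1749 kcal.
Fat: 20% × 1749 = 349.8 kcal; carbohydrate: 1399.2 kcal.
Fat: 349.8 kcal ÷ 9 kcal/g = 38.8667 g.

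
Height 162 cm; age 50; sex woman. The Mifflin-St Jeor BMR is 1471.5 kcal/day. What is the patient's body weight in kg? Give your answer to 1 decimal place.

1471.5 = 10·W + 6.25(162) − 5(50) − 161
10·W = 1471.5 − 601.5 = 870, so W = 87 kg.

87.0 kg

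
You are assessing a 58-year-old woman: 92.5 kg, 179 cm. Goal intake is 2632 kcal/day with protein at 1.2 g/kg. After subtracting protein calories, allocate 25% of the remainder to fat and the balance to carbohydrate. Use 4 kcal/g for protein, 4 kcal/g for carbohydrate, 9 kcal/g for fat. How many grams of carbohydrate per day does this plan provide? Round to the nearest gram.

410 g/day

Protein = 1.2 × 92.5 = 111 g → 111 × 4 = 444 kcal.
Non-protein calories = 2632 − 444 = 2188 kcal.
Fat: 25% × 2188 = 547 kcal; carbohydrate: 1641 kcal.
Carbohydrate: 1641 kcal ÷ 4 kcal/g = 410.25 g.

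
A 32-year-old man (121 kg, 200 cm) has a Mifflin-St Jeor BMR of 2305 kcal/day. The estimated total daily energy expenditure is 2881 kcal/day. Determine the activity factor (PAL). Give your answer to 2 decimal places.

1.25

Activity factor = TEE ÷ BMR = 2881 ÷ 2305 = 1.25.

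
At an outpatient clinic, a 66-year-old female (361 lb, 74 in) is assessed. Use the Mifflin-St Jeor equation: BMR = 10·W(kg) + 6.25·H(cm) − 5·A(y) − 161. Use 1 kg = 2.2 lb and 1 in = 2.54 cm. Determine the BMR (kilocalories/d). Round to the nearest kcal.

2325 kilocalories/d

Convert to metric: weight = 361 ÷ 2.2 = 164.0909 kg; height = 74 × 2.54 = 187.96 cm.
Mifflin-St Jeor (female): BMR = 10(164.0909) + 6.25(187.96) − 5(66) − 161 = 1640.9091 + 1174.75 − 330 − 161 = 2324.6591 kcal/day.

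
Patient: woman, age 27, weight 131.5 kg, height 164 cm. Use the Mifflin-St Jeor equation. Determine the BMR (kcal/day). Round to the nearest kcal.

2044 kcal/day

Mifflin-St Jeor (female): BMR = 10(131.5) + 6.25(164) − 5(27) − 161 = 1315 + 1025 − 135 − 161 = 2044 kcal/day.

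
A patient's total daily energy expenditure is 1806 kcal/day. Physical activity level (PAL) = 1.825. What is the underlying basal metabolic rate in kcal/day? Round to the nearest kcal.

990 kcal/day

BMR = TEE ÷ activity factor = 1806 ÷ 1.825 = 989.589 kcal/day.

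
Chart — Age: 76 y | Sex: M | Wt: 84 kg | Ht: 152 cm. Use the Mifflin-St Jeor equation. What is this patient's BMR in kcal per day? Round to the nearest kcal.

Mifflin-St Jeor (male): BMR = 10(84) + 6.25(152) − 5(76) + 5 = 840 + 950 − 380 + 5 = 1415 kcal/day.

1415 kcal per day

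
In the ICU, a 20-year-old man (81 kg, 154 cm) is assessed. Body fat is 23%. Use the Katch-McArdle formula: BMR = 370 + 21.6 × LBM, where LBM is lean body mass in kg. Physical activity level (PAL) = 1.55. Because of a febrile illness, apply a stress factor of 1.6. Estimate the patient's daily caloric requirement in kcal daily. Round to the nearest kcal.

4259 kcal daily

LBM = 81 × (1 − 0.23) = 62.37 kg. Katch-McArdle: BMR = 370 + 21.6 × 62.37 = 1717.192 kcal/day.
TEE = BMR × activity factor = 1717.192 × 1.55 = 2661.6476 kcal/day.
Apply stress factor: 2661.6476 × 1.6 = 4258.6362 kcal/day.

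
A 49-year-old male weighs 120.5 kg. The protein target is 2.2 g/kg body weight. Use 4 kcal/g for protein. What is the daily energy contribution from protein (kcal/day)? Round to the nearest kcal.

1060 kcal/day

Protein = 2.2 g/kg × 120.5 kg = 265.1 g/day.
Protein energy = 265.1 g × 4 kcal/g = 1060.4 kcal/day.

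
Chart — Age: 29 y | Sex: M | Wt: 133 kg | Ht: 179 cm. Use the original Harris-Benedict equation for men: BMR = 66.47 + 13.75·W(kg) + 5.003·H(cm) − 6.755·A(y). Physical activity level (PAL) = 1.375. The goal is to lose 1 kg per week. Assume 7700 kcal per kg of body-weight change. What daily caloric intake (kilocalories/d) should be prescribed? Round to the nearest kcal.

2468 kilocalories/d

Harris-Benedict: BMR = 66.47 + 13.75(133) + 5.003(179) − 6.755(29) = 2594.862 kcal/day.
TEE = 2594.862 × 1.375 = 3567.9353 kcal/day.
Required daily deficit = 1 × 7700 ÷ 7 = 1100 kcal/day.
Target intake = 3567.9353 − 1100 = 2467.9353 kcal/day.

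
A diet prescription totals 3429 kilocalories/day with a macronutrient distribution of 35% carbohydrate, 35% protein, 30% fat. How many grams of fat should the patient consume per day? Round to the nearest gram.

Fat energy = 30% × 3429 = 1028.7 kcal.
At 9 kcal/g: 1028.7 ÷ 9 = 114.3 g.

114 g/day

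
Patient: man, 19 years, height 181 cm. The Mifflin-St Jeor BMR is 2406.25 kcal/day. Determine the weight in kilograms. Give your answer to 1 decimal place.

136.5 kg

2406.25 = 10·W + 6.25(181) − 5(19) + 5
10·W = 2406.25 − 1041.25 = 1365, so W = 136.5 kg.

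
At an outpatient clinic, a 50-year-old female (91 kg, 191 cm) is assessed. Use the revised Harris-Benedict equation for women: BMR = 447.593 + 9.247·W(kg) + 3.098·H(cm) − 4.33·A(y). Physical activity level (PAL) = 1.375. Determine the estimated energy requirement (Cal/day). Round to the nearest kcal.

Harris-Benedict: BMR = 447.593 + 9.247(91) + 3.098(191) − 4.33(50) = 1664.288 kcal/day.
TEE = BMR × activity factor = 1664.288 × 1.375 = 2288.396 kcal/day.

2288 Cal/day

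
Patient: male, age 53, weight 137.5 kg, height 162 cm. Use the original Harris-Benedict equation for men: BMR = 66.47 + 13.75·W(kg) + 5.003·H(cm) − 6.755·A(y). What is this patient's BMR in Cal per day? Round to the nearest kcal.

2410 Cal per day

Harris-Benedict: BMR = 66.47 + 13.75(137.5) + 5.003(162) − 6.755(53) = 2409.566 kcal/day.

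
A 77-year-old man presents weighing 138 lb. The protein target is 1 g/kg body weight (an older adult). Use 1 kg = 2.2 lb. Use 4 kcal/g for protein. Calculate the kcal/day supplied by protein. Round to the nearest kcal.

251 kcal/day

Weight in kg = 138 ÷ 2.2 = 62.7273 kg.
Protein = 1 g/kg × 62.7273 kg = 62.7273 g/day.
Protein energy = 62.7273 g × 4 kcal/g = 250.9091 kcal/day.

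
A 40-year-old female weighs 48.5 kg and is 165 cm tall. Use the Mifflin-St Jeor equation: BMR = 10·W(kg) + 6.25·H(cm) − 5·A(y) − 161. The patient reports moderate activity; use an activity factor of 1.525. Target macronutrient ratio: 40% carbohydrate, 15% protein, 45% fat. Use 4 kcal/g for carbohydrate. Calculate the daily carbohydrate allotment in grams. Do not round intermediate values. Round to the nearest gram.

Mifflin-St Jeor (female): BMR = 10(48.5) + 6.25(165) − 5(40) − 161 = 485 + 1031.25 − 200 − 161 = 1155.25 kcal/day.
TEE = 1155.25 × 1.525 = 1761.7563 kcal/day.
Carbohydrate energy = 40% × 1761.7563 = 704.7025 kcal.
Carbohydrate = 704.7025 ÷ 4 kcal/g = 176.1756 g.

176 g/day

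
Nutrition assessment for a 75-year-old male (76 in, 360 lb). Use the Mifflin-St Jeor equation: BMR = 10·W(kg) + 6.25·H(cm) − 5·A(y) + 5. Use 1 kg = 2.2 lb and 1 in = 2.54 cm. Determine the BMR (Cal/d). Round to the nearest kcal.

2473 Cal/d

Convert to metric: weight = 360 ÷ 2.2 = 163.6364 kg; height = 76 × 2.54 = 193.04 cm.
Mifflin-St Jeor (male): BMR = 10(163.6364) + 6.25(193.04) − 5(75) + 5 = 1636.3636 + 1206.5 − 375 + 5 = 2472.8636 kcal/day.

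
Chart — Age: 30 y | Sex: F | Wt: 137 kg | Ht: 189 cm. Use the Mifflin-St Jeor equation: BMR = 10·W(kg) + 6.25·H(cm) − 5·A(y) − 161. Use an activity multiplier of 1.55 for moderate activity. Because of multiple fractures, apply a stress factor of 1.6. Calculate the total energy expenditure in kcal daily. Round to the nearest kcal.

Mifflin-St Jeor (female): BMR = 10(137) + 6.25(189) − 5(30) − 161 = 1370 + 1181.25 − 150 − 161 = 2240.25 kcal/day.
TEE = BMR × activity factor = 2240.25 × 1.55 = 3472.3875 kcal/day.
Apply stress factor: 3472.3875 × 1.6 = 5555.82 kcal/day.

5556 kcal daily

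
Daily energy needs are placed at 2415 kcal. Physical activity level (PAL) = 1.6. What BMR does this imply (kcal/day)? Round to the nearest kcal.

BMR = TEE ÷ activity factor = 2415 ÷ 1.6 = 1509.375 kcal/day.

1509 kcal/day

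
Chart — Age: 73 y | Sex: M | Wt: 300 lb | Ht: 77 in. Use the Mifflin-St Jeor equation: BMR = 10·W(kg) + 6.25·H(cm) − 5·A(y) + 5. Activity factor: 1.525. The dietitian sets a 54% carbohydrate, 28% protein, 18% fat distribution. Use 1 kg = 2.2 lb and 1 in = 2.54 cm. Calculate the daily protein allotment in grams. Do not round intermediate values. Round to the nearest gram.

Convert to metric: weight = 300 ÷ 2.2 = 136.3636 kg; height = 77 × 2.54 = 195.58 cm.
Mifflin-St Jeor (male): BMR = 10(136.3636) + 6.25(195.58) − 5(73) + 5 = 1363.6364 + 1222.375 − 365 + 5 = 2226.0114 kcal/day.
TEE = 2226.0114 × 1.525 = 3394.6673 kcal/day.
Protein energy = 28% × 3394.6673 = 950.5069 kcal.
Protein = 950.5069 ÷ 4 kcal/g = 237.6267 g.

238 g/day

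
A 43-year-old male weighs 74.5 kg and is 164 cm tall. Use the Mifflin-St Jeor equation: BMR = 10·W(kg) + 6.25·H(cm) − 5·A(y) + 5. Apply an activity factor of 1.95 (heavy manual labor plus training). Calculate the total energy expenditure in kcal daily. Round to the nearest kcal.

3042 kcal daily

Mifflin-St Jeor (male): BMR = 10(74.5) + 6.25(164) − 5(43) + 5 = 745 + 1025 − 215 + 5 = 1560 kcal/day.
TEE = BMR × activity factor = 1560 × 1.95 = 3042 kcal/day.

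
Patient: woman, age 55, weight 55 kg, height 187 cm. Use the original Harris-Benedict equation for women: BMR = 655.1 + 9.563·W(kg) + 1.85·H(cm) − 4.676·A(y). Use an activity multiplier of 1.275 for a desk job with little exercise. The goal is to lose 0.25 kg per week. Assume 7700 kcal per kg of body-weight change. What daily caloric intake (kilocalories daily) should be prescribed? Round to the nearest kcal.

Harris-Benedict: BMR = 655.1 + 9.563(55) + 1.85(187) − 4.676(55) = 1269.835 kcal/day.
TEE = 1269.835 × 1.275 = 1619.0396 kcal/day.
Required daily deficit = 0.25 × 7700 ÷ 7 = 275 kcal/day.
Target intake = 1619.0396 − 275 = 1344.0396 kcal/day.

1344 kilocalories daily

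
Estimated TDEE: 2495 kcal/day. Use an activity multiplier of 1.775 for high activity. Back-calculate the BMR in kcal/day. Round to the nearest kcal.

1406 kcal/day

BMR = TEE ÷ activity factor = 2495 ÷ 1.775 = 1405.6338 kcal/day.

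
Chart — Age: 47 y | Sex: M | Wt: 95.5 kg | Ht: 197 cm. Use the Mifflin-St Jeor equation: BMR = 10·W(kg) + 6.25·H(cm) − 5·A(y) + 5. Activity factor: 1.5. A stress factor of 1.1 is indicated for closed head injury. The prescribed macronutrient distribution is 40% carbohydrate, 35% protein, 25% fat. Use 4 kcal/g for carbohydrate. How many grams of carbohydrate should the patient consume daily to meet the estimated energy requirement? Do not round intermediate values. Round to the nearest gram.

323 g/day

Mifflin-St Jeor (male): BMR = 10(95.5) + 6.25(197) − 5(47) + 5 = 955 + 1231.25 − 235 + 5 = 1956.25 kcal/day.
TEE = 1956.25 × 1.5 = 2934.375 kcal/day.
With stress factor 1.1: 2934.375 × 1.1 = 3227.8125 kcal/day.
Carbohydrate energy = 40% × 3227.8125 = 1291.125 kcal.
Carbohydrate = 1291.125 ÷ 4 kcal/g = 322.7813 g.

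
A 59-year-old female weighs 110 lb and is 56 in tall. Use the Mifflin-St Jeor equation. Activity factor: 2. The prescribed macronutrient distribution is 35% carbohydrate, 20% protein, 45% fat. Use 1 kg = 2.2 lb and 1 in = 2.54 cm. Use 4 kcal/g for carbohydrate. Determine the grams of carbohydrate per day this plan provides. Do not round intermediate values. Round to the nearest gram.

163 g/day

Convert to metric: weight = 110 ÷ 2.2 = 50 kg; height = 56 × 2.54 = 142.24 cm.
Mifflin-St Jeor (female): BMR = 10(50) + 6.25(142.24) − 5(59) − 161 = 500 + 889 − 295 − 161 = 933 kcal/day.
TEE = 933 × 2 = 1866 kcal/day.
Carbohydrate energy = 35% × 1866 = 653.1 kcal.
Carbohydrate = 653.1 ÷ 4 kcal/g = 163.275 g.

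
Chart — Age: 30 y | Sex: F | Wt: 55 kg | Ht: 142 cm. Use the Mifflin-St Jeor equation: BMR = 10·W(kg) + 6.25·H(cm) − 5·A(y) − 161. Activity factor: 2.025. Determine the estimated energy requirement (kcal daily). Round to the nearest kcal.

Mifflin-St Jeor (female): BMR = 10(55) + 6.25(142) − 5(30) − 161 = 550 + 887.5 − 150 − 161 = 1126.5 kcal/day.
TEE = BMR × activity factor = 1126.5 × 2.025 = 2281.1625 kcal/day.

2281 kcal daily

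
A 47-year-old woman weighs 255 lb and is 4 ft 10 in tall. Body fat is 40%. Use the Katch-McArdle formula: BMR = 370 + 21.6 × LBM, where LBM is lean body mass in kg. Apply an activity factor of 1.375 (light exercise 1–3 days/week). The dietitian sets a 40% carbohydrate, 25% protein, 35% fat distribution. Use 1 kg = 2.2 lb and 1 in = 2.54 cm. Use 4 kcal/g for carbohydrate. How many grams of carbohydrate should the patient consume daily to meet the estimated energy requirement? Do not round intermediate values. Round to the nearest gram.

257 g/day

Convert to metric: weight = 255 ÷ 2.2 = 115.9091 kg; height = (4×12 + 10) × 2.54 = 58 × 2.54 = 147.32 cm.
LBM = 115.9091 × (1 − 0.4) = 69.5455 kg. Katch-McArdle: BMR = 370 + 21.6 × 69.5455 = 1872.1818 kcal/day.
TEE = 1872.1818 × 1.375 = 2574.25 kcal/day.
Carbohydrate energy = 40% × 2574.25 = 1029.7 kcal.
Carbohydrate = 1029.7 ÷ 4 kcal/g = 257.425 g.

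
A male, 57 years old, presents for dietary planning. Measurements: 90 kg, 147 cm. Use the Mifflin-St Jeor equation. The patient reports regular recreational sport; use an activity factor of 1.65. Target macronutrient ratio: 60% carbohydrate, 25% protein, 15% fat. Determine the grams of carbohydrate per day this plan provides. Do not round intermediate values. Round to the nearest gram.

Mifflin-St Jeor (male): BMR = 10(90) + 6.25(147) − 5(57) + 5 = 900 + 918.75 − 285 + 5 = 1538.75 kcal/day.
TEE = 1538.75 × 1.65 = 2538.9375 kcal/day.
Carbohydrate energy = 60% × 2538.9375 = 1523.3625 kcal.
Carbohydrate = 1523.3625 ÷ 4 kcal/g = 380.8406 g.

381 g/day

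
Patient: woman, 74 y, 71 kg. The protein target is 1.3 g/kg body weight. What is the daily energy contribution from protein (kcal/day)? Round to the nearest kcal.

Protein = 1.3 g/kg × 71 kg = 92.3 g/day.
Protein energy = 92.3 g × 4 kcal/g = 369.2 kcal/day.

369 kcal/day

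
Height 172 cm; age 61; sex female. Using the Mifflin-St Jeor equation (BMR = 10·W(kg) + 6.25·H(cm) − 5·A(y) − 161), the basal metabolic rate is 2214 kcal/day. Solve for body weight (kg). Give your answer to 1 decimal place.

160.5 kg

2214 = 10·W + 6.25(172) − 5(61) − 161
10·W = 2214 − 609 = 1605, so W = 160.5 kg.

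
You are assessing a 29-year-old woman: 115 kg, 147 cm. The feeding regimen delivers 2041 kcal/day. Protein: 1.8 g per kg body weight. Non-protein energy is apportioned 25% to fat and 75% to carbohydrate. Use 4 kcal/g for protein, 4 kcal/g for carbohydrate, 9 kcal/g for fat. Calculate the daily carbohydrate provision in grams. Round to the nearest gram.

Protein = 1.8 × 115 = 207 g → 207 × 4 = 828 kcal.
Non-protein calories = 2041 − 828 = 1213 kcal.
Fat: 25% × 1213 = 303.25 kcal; carbohydrate: 909.75 kcal.
Carbohydrate: 909.75 kcal ÷ 4 kcal/g = 227.4375 g.

227 g/day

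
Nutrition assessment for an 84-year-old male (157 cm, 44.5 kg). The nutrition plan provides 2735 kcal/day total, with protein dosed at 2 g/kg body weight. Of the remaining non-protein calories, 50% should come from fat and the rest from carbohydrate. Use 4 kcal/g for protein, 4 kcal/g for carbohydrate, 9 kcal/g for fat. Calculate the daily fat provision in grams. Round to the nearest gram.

132 g/day

Protein = 2 × 44.5 = 89 g → 89 × 4 = 356 kcal.
Non-protein calories = 2735 − 356 = 2379 kcal.
Fat: 50% × 2379 = 1189.5 kcal; carbohydrate: 1189.5 kcal.
Fat: 1189.5 kcal ÷ 9 kcal/g = 132.1667 g.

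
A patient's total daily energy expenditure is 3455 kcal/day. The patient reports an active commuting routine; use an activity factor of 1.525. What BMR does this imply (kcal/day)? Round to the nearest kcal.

2266 kcal/day

BMR = TEE ÷ activity factor = 3455 ÷ 1.525 = 2265.5738 kcal/day.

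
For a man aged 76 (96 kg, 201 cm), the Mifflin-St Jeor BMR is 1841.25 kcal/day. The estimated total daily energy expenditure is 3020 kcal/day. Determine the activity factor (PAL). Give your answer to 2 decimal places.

1.64

Activity factor = TEE ÷ BMR = 3020 ÷ 1841.25 = 1.64.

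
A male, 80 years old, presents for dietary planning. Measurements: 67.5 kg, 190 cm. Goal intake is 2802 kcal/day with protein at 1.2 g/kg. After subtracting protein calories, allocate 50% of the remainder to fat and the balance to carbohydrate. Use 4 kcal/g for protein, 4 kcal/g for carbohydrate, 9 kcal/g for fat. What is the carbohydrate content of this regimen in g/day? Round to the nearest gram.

310 g/day

Protein = 1.2 × 67.5 = 81 g → 81 × 4 = 324 kcal.
Non-protein calories = 2802 − 324 = 2478 kcal.
Fat: 50% × 2478 = 1239 kcal; carbohydrate: 1239 kcal.
Carbohydrate: 1239 kcal ÷ 4 kcal/g = 309.75 g.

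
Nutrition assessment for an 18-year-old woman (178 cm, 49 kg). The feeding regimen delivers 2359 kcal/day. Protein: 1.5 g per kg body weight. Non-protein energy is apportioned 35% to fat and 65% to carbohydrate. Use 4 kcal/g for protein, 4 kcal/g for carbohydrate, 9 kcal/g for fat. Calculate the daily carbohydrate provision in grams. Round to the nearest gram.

336 g/day

Protein = 1.5 × 49 = 73.5 g → 73.5 × 4 = 294 kcal.
Non-protein calories = 2359 − 294 = 2065 kcal.
Fat: 35% × 2065 = 722.75 kcal; carbohydrate: 1342.25 kcal.
Carbohydrate: 1342.25 kcal ÷ 4 kcal/g = 335.5625 g.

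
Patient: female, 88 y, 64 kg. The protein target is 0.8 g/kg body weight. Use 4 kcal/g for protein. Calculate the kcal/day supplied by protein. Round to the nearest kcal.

Protein = 0.8 g/kg × 64 kg = 51.2 g/day.
Protein energy = 51.2 g × 4 kcal/g = 204.8 kcal/day.

205 kcal/day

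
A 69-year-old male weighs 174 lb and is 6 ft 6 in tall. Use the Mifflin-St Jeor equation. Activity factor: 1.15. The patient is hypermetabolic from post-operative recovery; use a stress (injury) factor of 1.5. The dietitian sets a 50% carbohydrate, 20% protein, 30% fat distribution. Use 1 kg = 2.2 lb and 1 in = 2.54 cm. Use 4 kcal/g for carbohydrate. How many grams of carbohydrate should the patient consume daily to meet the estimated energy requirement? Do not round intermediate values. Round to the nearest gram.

Convert to metric: weight = 174 ÷ 2.2 = 79.0909 kg; height = (6×12 + 6) × 2.54 = 78 × 2.54 = 198.12 cm.
Mifflin-St Jeor (male): BMR = 10(79.0909) + 6.25(198.12) − 5(69) + 5 = 790.9091 + 1238.25 − 345 + 5 = 1689.1591 kcal/day.
TEE = 1689.1591 × 1.15 = 1942.533 kcal/day.
With stress factor 1.5: 1942.533 × 1.5 = 2913.7994 kcal/day.
Carbohydrate energy = 50% × 2913.7994 = 1456.8997 kcal.
Carbohydrate = 1456.8997 ÷ 4 kcal/g = 364.2249 g.

364 g/day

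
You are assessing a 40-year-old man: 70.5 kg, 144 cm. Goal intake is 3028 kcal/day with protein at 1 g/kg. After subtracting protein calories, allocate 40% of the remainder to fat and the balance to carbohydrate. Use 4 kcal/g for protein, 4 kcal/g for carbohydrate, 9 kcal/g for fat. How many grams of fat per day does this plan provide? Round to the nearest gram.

Protein = 1 × 70.5 = 70.5 g → 70.5 × 4 = 282 kcal.
Non-protein calories = 3028 − 282 = 2746 kcal.
Fat: 40% × 2746 = 1098.4 kcal; carbohydrate: 1647.6 kcal.
Fat: 1098.4 kcal ÷ 9 kcal/g = 122.0444 g.

122 g/day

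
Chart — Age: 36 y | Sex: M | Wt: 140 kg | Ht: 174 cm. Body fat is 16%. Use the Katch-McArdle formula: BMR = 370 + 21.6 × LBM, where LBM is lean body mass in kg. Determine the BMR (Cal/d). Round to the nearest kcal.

2910 Cal/d

LBM = 140 × (1 − 0.16) = 117.6 kg. Katch-McArdle: BMR = 370 + 21.6 × 117.6 = 2910.16 kcal/day.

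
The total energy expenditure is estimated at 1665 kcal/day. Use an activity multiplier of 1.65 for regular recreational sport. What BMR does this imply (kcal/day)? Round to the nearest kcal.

1009 kcal/day

BMR = TEE ÷ activity factor = 1665 ÷ 1.65 = 1009.0909 kcal/day.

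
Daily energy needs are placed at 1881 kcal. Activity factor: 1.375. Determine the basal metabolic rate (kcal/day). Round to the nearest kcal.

1368 kcal/day

BMR = TEE ÷ activity factor = 1881 ÷ 1.375 = 1368 kcal/day.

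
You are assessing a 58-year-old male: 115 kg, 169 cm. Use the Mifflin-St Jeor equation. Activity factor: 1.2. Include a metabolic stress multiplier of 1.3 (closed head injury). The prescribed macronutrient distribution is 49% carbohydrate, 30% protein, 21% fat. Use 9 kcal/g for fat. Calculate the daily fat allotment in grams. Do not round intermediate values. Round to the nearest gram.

Mifflin-St Jeor (male): BMR = 10(115) + 6.25(169) − 5(58) + 5 = 1150 + 1056.25 − 290 + 5 = 1921.25 kcal/day.
TEE = 1921.25 × 1.2 = 2305.5 kcal/day.
With stress factor 1.3: 2305.5 × 1.3 = 2997.15 kcal/day.
Fat energy = 21% × 2997.15 = 629.4015 kcal.
Fat = 629.4015 ÷ 9 kcal/g = 69.9335 g.

70 g/day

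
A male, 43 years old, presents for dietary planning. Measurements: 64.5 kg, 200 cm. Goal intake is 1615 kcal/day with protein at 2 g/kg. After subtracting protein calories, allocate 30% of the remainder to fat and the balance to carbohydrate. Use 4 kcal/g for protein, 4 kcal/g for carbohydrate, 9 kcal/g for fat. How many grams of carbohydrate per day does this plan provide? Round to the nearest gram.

Protein = 2 × 64.5 = 129 g → 129 × 4 = 516 kcal.
Non-protein calories = 1615 − 516 = 1099 kcal.
Fat: 30% × 1099 = 329.7 kcal; carbohydrate: 769.3 kcal.
Carbohydrate: 769.3 kcal ÷ 4 kcal/g = 192.325 g.

192 g/day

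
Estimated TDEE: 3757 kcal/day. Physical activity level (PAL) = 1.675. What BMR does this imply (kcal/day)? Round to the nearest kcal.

BMR = TEE ÷ activity factor = 3757 ÷ 1.675 = 2242.9851 kcal/day.

2243 kcal/day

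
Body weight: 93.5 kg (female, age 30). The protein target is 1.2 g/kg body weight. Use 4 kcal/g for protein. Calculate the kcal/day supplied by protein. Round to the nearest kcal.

Protein = 1.2 g/kg × 93.5 kg = 112.2 g/day.
Protein energy = 112.2 g × 4 kcal/g = 448.8 kcal/day.

449 kcal/day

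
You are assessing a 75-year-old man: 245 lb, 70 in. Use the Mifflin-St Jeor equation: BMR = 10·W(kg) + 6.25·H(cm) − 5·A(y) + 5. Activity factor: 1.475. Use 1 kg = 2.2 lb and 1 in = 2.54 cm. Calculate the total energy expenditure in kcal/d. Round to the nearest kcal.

Convert to metric: weight = 245 ÷ 2.2 = 111.3636 kg; height = 70 × 2.54 = 177.8 cm.
Mifflin-St Jeor (male): BMR = 10(111.3636) + 6.25(177.8) − 5(75) + 5 = 1113.6364 + 1111.25 − 375 + 5 = 1854.8864 kcal/day.
TEE = BMR × activity factor = 1854.8864 × 1.475 = 2735.9574 kcal/day.

2736 kcal/d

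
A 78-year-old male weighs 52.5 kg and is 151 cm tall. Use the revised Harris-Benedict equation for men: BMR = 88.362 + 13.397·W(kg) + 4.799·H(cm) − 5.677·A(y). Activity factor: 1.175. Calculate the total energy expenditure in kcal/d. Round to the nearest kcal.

1261 kcal/d

Harris-Benedict: BMR = 88.362 + 13.397(52.5) + 4.799(151) − 5.677(78) = 1073.5475 kcal/day.
TEE = BMR × activity factor = 1073.5475 × 1.175 = 1261.4183 kcal/day.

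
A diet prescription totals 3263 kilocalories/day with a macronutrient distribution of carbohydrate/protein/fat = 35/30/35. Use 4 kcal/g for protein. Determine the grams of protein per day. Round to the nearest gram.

Protein energy = 30% × 3263 = 978.9 kcal.
At 4 kcal/g: 978.9 ÷ 4 = 244.725 g.

245 g/day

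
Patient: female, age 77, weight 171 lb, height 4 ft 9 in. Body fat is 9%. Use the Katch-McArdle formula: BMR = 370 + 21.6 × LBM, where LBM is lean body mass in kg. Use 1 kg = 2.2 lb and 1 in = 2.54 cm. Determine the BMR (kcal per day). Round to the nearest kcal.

1898 kcal per day

Convert to metric: weight = 171 ÷ 2.2 = 77.7273 kg; height = (4×12 + 9) × 2.54 = 57 × 2.54 = 144.78 cm.
LBM = 77.7273 × (1 − 0.09) = 70.7318 kg. Katch-McArdle: BMR = 370 + 21.6 × 70.7318 = 1897.8073 kcal/day.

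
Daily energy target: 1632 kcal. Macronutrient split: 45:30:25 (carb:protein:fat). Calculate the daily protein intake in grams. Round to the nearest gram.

Protein energy = 30% × 1632 = 489.6 kcal.
At 4 kcal/g: 489.6 ÷ 4 = 122.4 g.

122 g/day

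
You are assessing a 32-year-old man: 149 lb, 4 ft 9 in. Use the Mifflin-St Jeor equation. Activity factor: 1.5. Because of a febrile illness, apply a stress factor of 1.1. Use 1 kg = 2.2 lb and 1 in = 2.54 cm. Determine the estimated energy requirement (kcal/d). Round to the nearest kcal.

2355 kcal/d

Convert to metric: weight = 149 ÷ 2.2 = 67.7273 kg; height = (4×12 + 9) × 2.54 = 57 × 2.54 = 144.78 cm.
Mifflin-St Jeor (male): BMR = 10(67.7273) + 6.25(144.78) − 5(32) + 5 = 677.2727 + 904.875 − 160 + 5 = 1427.1477 kcal/day.
TEE = BMR × activity factor = 1427.1477 × 1.5 = 2140.7216 kcal/day.
Apply stress factor: 2140.7216 × 1.1 = 2354.7937 kcal/day.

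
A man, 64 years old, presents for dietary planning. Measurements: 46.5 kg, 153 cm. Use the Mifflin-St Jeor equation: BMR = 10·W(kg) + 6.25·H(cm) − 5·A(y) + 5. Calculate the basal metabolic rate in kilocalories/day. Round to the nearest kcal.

Mifflin-St Jeor (male): BMR = 10(46.5) + 6.25(153) − 5(64) + 5 = 465 + 956.25 − 320 + 5 = 1106.25 kcal/day.

1106 kilocalories/day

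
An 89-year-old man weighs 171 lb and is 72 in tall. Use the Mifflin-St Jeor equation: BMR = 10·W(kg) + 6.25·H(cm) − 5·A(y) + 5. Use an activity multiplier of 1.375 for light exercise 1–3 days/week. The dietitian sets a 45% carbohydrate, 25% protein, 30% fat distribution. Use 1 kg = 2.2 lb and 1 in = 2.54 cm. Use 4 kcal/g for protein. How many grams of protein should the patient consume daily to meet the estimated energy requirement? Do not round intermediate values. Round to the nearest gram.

Convert to metric: weight = 171 ÷ 2.2 = 77.7273 kg; height = 72 × 2.54 = 182.88 cm.
Mifflin-St Jeor (male): BMR = 10(77.7273) + 6.25(182.88) − 5(89) + 5 = 777.2727 + 1143 − 445 + 5 = 1480.2727 kcal/day.
TEE = 1480.2727 × 1.375 = 2035.375 kcal/day.
Protein energy = 25% × 2035.375 = 508.8438 kcal.
Protein = 508.8438 ÷ 4 kcal/g = 127.2109 g.

127 g/day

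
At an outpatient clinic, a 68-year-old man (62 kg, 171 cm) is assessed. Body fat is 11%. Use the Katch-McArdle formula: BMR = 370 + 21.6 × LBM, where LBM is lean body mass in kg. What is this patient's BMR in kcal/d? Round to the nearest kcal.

LBM = 62 × (1 − 0.11) = 55.18 kg. Katch-McArdle: BMR = 370 + 21.6 × 55.18 = 1561.888 kcal/day.

1562 kcal/d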